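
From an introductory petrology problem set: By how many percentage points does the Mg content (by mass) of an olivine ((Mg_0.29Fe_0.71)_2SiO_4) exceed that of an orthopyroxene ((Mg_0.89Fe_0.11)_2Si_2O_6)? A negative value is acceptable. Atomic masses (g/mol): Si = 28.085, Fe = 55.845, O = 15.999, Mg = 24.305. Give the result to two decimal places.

-13.23 percentage points

Mg in (Mg_0.29Fe_0.71)_2SiO_4: molar mass 185.478 g/mol; 0.58×24.305 = 14.097 g → 7.60 wt%.
Mg in (Mg_0.89Fe_0.11)_2Si_2O_6: molar mass 207.713 g/mol; 1.78×24.305 = 43.263 g → 20.83 wt%.
Difference = 7.60 − 20.83 = -13.23 percentage points.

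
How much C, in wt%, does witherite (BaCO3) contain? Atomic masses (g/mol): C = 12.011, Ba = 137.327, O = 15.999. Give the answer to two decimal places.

6.09 wt%

Molar mass of BaCO3: 1*137.327 + 1*12.011 + 3*15.999 = 197.335 g/mol.
Mass of C per formula unit: 1 × 12.011 = 12.011 g.
Weight fraction C = 12.011 / 197.335 = 0.0609.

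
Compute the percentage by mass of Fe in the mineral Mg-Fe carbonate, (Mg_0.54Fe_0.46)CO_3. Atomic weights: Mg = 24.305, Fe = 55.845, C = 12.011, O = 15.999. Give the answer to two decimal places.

26.00 weight percent

Molar mass of (Mg_0.54Fe_0.46)CO_3: 0.54×24.305 + 0.46×55.845 + 1×12.011 + 3×15.999 = 98.821 g/mol.
Mass of Fe per formula unit: 0.46 × 55.845 = 25.689 g.
Weight fraction Fe = 25.689 / 98.821 = 0.2600.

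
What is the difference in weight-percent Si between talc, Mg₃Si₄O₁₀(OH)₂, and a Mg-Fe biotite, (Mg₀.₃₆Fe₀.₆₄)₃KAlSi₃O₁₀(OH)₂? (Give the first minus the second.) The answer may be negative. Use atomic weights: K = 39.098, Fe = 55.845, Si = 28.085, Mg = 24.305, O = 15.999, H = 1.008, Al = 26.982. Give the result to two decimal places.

11.99 percentage points

Si in Mg₃Si₄O₁₀(OH)₂: molar mass 379.259 g/mol; 4×28.085 = 112.340 g → 29.62 wt%.
Si in (Mg₀.₃₆Fe₀.₆₄)₃KAlSi₃O₁₀(OH)₂: molar mass 477.811 g/mol; 3×28.085 = 84.255 g → 17.63 wt%.
Difference = 29.62 − 17.63 = 11.99 percentage points.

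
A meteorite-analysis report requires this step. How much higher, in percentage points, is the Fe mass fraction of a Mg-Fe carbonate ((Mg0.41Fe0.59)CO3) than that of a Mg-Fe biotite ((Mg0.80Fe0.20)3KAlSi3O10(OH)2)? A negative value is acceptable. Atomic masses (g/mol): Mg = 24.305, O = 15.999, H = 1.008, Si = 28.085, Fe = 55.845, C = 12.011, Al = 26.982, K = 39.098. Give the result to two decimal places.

24.33 percentage points

First mineral: 32.949 g Fe in 102.922 g formula = 32.01 wt% Fe.
Second mineral: 33.507 g Fe in 436.178 g formula = 7.68 wt% Fe.
32.01% − 7.68% gives a difference of 24.33 percentage points.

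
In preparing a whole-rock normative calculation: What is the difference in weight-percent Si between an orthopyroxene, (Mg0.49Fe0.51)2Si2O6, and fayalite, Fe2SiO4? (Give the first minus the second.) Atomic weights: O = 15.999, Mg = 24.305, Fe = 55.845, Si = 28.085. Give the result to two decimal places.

First mineral: 56.170 g Si in 232.945 g formula = 24.11 wt% Si.
Second mineral: 28.085 g Si in 203.771 g formula = 13.78 wt% Si.
24.11% − 13.78% gives a difference of 10.33 percentage points.

10.33 percentage points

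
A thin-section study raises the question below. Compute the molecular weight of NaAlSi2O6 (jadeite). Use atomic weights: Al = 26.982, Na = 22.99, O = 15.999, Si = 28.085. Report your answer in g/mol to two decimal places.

Na: 1 × 22.99 = 22.9900
Al: 1 × 26.982 = 26.9820
Si: 2 × 28.085 = 56.1700
O: 6 × 15.999 = 95.9940
Summing the contributions gives the formula mass.

202.14 g/mol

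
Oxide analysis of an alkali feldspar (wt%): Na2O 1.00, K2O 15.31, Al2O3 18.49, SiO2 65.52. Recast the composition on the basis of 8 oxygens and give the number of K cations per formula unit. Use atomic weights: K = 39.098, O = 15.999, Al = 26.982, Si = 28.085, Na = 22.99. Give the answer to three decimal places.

1.00 wt% Na2O ÷ 61.979 g/mol = 0.01613 mol, giving 0.03226 Na and 0.01613 O.
15.31 wt% K2O ÷ 94.195 g/mol = 0.16254 mol, giving 0.32508 K and 0.16254 O.
18.49 wt% Al2O3 ÷ 101.961 g/mol = 0.18134 mol, giving 0.36268 Al and 0.54402 O.
65.52 wt% SiO2 ÷ 60.083 g/mol = 1.09049 mol, giving 1.09049 Si and 2.18098 O.
Oxygen sums to 2.90367; scaling by 8/2.90367 = 2.75513 puts the formula on 8 O.
K: 0.32508 × 2.75513 = 0.896 atoms per formula unit.

0.896 K apfu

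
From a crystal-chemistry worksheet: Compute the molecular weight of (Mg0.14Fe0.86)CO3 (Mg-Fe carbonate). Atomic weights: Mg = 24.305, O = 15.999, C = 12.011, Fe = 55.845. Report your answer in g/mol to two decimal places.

111.44 g/mol

The formula mass is the sum 0.14×24.305 + 0.86×55.845 + 1×12.011 + 3×15.999.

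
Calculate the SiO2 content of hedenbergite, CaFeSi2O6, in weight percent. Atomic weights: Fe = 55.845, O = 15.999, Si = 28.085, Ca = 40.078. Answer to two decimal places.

48.44 wt%

Molar mass of CaFeSi2O6 = 1*40.078 + 1*55.845 + 2*28.085 + 6*15.999 = 248.087 g/mol.
Each formula unit contains 2 Si, equivalent to 2/1 = 2.0000 mol SiO2.
M(SiO2) = 1×28.085 + 2×15.999 = 60.083 g/mol.
Mass of SiO2 per formula unit = 2.0000 × 60.083 = 120.166 g.
SiO2 wt% = 120.166 / 248.087 × 100 = 48.44%.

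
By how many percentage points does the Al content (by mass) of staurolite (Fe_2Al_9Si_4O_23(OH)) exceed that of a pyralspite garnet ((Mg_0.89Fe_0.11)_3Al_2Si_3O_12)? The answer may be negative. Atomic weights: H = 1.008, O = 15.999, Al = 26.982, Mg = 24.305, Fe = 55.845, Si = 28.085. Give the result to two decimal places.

15.46 percentage points

M(Fe_2Al_9Si_4O_23(OH)) = 851.852 g/mol, so wt% Al = 242.838/851.852 × 100 = 28.51%.
M((Mg_0.89Fe_0.11)_3Al_2Si_3O_12) = 413.530 g/mol, so wt% Al = 53.964/413.530 × 100 = 13.05%.
28.51 − 13.05 = 15.46 pp.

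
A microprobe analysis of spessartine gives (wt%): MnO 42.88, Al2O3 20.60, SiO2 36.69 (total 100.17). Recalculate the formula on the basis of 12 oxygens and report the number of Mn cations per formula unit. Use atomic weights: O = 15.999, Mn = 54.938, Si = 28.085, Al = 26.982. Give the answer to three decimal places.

42.88 wt% MnO ÷ 70.937 g/mol = 0.60448 mol, giving 0.60448 Mn and 0.60448 O.
20.60 wt% Al2O3 ÷ 101.961 g/mol = 0.20204 mol, giving 0.40408 Al and 0.60612 O.
36.69 wt% SiO2 ÷ 60.083 g/mol = 0.61066 mol, giving 0.61066 Si and 1.22132 O.
Oxygen sums to 2.43192; scaling by 12/2.43192 = 4.93437 puts the formula on 12 O.
Mn: 0.60448 × 4.93437 = 2.983 atoms per formula unit.

2.983 Mn apfu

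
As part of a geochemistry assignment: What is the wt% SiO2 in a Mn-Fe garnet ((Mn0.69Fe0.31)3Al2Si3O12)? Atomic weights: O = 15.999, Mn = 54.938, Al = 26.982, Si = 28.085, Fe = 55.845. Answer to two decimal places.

36.35 wt%

Formula mass = 495.865 g/mol.
3 Si → 3.0000 mol SiO2 per formula unit; M(SiO2) = 60.083, so SiO2 mass = 180.249 g.
180.249/495.865 × 100 = 36.35 wt%.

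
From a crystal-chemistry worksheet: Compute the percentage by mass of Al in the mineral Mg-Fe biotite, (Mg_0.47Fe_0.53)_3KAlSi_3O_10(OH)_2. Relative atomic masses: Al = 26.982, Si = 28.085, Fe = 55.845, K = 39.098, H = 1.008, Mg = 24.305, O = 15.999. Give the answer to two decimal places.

Molar mass of (Mg_0.47Fe_0.53)_3KAlSi_3O_10(OH)_2: 1.41×24.305 + 1.59×55.845 + 1×39.098 + 1×26.982 + 3×28.085 + 12×15.999 + 2×1.008 = 467.403 g/mol.
Mass of Al per formula unit: 1 × 26.982 = 26.982 g.
Weight fraction Al = 26.982 / 467.403 = 0.0577.

5.77 wt%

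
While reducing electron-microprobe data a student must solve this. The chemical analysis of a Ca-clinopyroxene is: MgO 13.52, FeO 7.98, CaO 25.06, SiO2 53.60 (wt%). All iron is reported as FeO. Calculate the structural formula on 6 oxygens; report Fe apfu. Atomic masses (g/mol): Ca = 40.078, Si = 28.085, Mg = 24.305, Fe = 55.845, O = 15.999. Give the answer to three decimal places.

MgO (M=40.304): mol = 0.33545; Mg = 0.33545, O = 0.33545.
FeO (M=71.844): mol = 0.11107; Fe = 0.11107, O = 0.11107.
CaO (M=56.077): mol = 0.44689; Ca = 0.44689, O = 0.44689.
SiO2 (M=60.083): mol = 0.89210; Si = 0.89210, O = 1.78420.
ΣO = 2.67761; factor = 6/ΣO = 2.24080.
Fe apfu = 0.11107 × 2.24080 = 0.249.

0.249 Fe apfu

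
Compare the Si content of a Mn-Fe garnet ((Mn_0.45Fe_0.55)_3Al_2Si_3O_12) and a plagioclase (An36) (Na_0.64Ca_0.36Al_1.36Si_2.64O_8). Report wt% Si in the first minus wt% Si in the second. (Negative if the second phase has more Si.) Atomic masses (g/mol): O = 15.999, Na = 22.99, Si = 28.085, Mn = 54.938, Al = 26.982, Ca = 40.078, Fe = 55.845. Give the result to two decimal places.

M((Mn_0.45Fe_0.55)_3Al_2Si_3O_12) = 496.518 g/mol, so wt% Si = 84.255/496.518 × 100 = 16.97%.
M(Na_0.64Ca_0.36Al_1.36Si_2.64O_8) = 267.974 g/mol, so wt% Si = 74.144/267.974 × 100 = 27.67%.
16.97 − 27.67 = -10.70 pp.

-10.70 percentage points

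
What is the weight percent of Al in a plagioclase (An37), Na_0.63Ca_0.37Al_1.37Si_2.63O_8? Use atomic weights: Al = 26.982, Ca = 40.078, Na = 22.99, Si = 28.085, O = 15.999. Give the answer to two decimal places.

Molar mass of Na_0.63Ca_0.37Al_1.37Si_2.63O_8: 0.63*22.99 + 0.37*40.078 + 1.37*26.982 + 2.63*28.085 + 8*15.999 = 268.133 g/mol.
Mass of Al per formula unit: 1.37 × 26.982 = 36.965 g.
Weight fraction Al = 36.965 / 268.133 = 0.1379.

13.79 weight percent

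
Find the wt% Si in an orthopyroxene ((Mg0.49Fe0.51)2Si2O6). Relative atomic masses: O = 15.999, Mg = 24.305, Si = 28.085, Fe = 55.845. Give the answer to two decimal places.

Molar mass of (Mg0.49Fe0.51)2Si2O6: 0.98*24.305 + 1.02*55.845 + 2*28.085 + 6*15.999 = 232.945 g/mol.
Mass of Si per formula unit: 2 × 28.085 = 56.170 g.
Weight fraction Si = 56.170 / 232.945 = 0.2411.

24.11 mass %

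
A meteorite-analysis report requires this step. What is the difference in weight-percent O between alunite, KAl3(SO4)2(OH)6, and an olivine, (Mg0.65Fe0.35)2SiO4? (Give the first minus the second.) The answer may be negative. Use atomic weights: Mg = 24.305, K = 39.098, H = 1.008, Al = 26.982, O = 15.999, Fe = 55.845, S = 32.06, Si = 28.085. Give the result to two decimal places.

14.76 percentage points

O in KAl3(SO4)2(OH)6: molar mass 414.198 g/mol; 14×15.999 = 223.986 g → 54.08 wt%.
O in (Mg0.65Fe0.35)2SiO4: molar mass 162.769 g/mol; 4×15.999 = 63.996 g → 39.32 wt%.
Difference = 54.08 − 39.32 = 14.76 percentage points.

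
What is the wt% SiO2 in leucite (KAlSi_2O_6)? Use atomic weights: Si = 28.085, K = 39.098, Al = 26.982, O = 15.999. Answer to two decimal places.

55.06 wt%

Molar mass of KAlSi_2O_6 = 1·39.098 + 1·26.982 + 2·28.085 + 6·15.999 = 218.244 g/mol.
Each formula unit contains 2 Si, equivalent to 2/1 = 2.0000 mol SiO2.
M(SiO2) = 1×28.085 + 2×15.999 = 60.083 g/mol.
Mass of SiO2 per formula unit = 2.0000 × 60.083 = 120.166 g.
SiO2 wt% = 120.166 / 218.244 × 100 = 55.06%.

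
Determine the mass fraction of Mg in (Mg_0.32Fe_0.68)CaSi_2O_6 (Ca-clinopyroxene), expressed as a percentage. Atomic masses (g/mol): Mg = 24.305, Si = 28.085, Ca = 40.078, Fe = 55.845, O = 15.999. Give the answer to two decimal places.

Formula mass = 0.32×24.305 + 0.68×55.845 + 1×40.078 + 2×28.085 + 6×15.999 = 237.994 g/mol, of which 7.778 g is Mg.
So Mg makes up 7.778/237.994 = 0.0327 of the mass, i.e. 3.27%.

3.27 weight percent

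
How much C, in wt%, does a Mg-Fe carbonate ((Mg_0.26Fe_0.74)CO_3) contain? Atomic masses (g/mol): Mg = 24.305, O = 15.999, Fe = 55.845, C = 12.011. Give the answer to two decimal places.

11.16 wt%

M((Mg_0.26Fe_0.74)CO_3) = 107.653 g/mol.
C contributes 1 × 12.011 = 12.011 g per mole.
12.011/107.653 = 0.1116 → 11.16%.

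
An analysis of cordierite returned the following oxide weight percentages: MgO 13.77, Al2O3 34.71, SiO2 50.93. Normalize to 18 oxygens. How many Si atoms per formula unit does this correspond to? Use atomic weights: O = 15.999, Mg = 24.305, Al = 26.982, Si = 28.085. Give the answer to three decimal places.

13.77 wt% MgO ÷ 40.304 g/mol = 0.34165 mol, giving 0.34165 Mg and 0.34165 O.
34.71 wt% Al2O3 ÷ 101.961 g/mol = 0.34042 mol, giving 0.68084 Al and 1.02126 O.
50.93 wt% SiO2 ÷ 60.083 g/mol = 0.84766 mol, giving 0.84766 Si and 1.69532 O.
Oxygen sums to 3.05823; scaling by 18/3.05823 = 5.88576 puts the formula on 18 O.
Si: 0.84766 × 5.88576 = 4.989 atoms per formula unit.

4.989 Si apfu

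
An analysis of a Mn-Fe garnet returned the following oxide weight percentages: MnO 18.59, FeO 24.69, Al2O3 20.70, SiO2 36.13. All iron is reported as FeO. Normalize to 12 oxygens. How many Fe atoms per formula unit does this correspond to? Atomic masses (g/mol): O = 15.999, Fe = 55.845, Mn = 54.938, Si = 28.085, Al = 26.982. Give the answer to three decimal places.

18.59 wt% MnO ÷ 70.937 g/mol = 0.26206 mol, giving 0.26206 Mn and 0.26206 O.
24.69 wt% FeO ÷ 71.844 g/mol = 0.34366 mol, giving 0.34366 Fe and 0.34366 O.
20.70 wt% Al2O3 ÷ 101.961 g/mol = 0.20302 mol, giving 0.40604 Al and 0.60906 O.
36.13 wt% SiO2 ÷ 60.083 g/mol = 0.60133 mol, giving 0.60133 Si and 1.20266 O.
Oxygen sums to 2.41744; scaling by 12/2.41744 = 4.96393 puts the formula on 12 O.
Fe: 0.34366 × 4.96393 = 1.706 atoms per formula unit.

1.706 Fe apfu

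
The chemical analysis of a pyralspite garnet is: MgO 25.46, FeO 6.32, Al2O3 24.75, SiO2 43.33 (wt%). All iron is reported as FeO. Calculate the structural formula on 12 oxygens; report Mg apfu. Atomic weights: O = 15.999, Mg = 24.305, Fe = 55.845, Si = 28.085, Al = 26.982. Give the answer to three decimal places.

25.46 wt% MgO ÷ 40.304 g/mol = 0.63170 mol, giving 0.63170 Mg and 0.63170 O.
6.32 wt% FeO ÷ 71.844 g/mol = 0.08797 mol, giving 0.08797 Fe and 0.08797 O.
24.75 wt% Al2O3 ÷ 101.961 g/mol = 0.24274 mol, giving 0.48548 Al and 0.72822 O.
43.33 wt% SiO2 ÷ 60.083 g/mol = 0.72117 mol, giving 0.72117 Si and 1.44234 O.
Oxygen sums to 2.89023; scaling by 12/2.89023 = 4.15192 puts the formula on 12 O.
Mg: 0.63170 × 4.15192 = 2.623 atoms per formula unit.

2.623 Mg apfu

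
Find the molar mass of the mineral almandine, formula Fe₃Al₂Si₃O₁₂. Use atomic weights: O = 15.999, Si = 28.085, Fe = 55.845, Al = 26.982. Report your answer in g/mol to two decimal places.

The formula mass is the sum 3×55.845 + 2×26.982 + 3×28.085 + 12×15.999.

497.74 g/mol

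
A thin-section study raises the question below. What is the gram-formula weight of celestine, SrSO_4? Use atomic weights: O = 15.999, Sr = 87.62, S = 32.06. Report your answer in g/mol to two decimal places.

The formula mass is the sum 1×87.62 + 1×32.06 + 4×15.999.

183.68 g/mol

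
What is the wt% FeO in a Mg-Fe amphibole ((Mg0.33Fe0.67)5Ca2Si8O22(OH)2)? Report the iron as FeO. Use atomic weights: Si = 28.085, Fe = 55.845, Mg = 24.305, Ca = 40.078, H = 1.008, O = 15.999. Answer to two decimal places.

26.22 wt%

Molar mass of (Mg0.33Fe0.67)5Ca2Si8O22(OH)2 = 1.65·24.305 + 3.35·55.845 + 2·40.078 + 8·28.085 + 24·15.999 + 2·1.008 = 918.012 g/mol.
Each formula unit contains 3.35 Fe, equivalent to 3.35/1 = 3.3500 mol FeO.
M(FeO) = 1×55.845 + 1×15.999 = 71.844 g/mol.
Mass of FeO per formula unit = 3.3500 × 71.844 = 240.677 g.
FeO wt% = 240.677 / 918.012 × 100 = 26.22%.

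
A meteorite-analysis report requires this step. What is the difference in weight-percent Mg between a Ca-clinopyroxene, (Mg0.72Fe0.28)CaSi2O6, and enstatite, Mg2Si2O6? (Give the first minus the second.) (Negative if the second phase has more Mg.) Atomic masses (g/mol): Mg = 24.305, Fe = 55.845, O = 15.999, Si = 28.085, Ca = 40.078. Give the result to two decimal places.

First mineral: 17.500 g Mg in 225.378 g formula = 7.76 wt% Mg.
Second mineral: 48.610 g Mg in 200.774 g formula = 24.21 wt% Mg.
7.76% − 24.21% gives a difference of -16.45 percentage points.

-16.45 percentage points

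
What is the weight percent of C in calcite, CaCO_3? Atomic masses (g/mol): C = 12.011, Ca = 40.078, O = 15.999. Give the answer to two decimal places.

M(CaCO_3) = 100.086 g/mol.
C contributes 1 × 12.011 = 12.011 g per mole.
12.011/100.086 = 0.1200 → 12.00%.

12.00 wt%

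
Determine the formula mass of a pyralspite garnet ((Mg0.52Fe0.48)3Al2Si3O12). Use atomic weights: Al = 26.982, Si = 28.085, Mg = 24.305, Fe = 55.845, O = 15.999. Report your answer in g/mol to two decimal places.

448.54 g/mol

The formula mass is the sum 1.56(24.305) + 1.44(55.845) + 2(26.982) + 3(28.085) + 12(15.999).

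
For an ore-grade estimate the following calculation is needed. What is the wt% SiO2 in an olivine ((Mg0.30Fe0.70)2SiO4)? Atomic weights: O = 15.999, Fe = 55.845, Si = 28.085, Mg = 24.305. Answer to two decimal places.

M((Mg0.30Fe0.70)2SiO4) = 184.847 g/mol; M(SiO2) = 60.083 g/mol.
Moles SiO2 per formula unit = 1 Si ÷ 1 = 1.0000.
SiO2 fraction = (1.0000 × 60.083) / 184.847 = 60.083/184.847 = 0.3250.

32.50 wt%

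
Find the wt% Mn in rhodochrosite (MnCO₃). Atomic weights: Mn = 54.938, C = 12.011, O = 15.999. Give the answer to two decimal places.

M(MnCO₃) = 114.946 g/mol.
Mn contributes 1 × 54.938 = 54.938 g per mole.
54.938/114.946 = 0.4779 → 47.79%.

47.79 mass %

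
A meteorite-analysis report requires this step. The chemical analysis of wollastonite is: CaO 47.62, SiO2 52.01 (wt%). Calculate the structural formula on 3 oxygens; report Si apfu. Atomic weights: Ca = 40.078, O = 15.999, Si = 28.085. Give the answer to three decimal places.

1.006 Si apfu

CaO (M=56.077): mol = 0.84919; Ca = 0.84919, O = 0.84919.
SiO2 (M=60.083): mol = 0.86564; Si = 0.86564, O = 1.73128.
ΣO = 2.58047; factor = 3/ΣO = 1.16258.
Si apfu = 0.86564 × 1.16258 = 1.006.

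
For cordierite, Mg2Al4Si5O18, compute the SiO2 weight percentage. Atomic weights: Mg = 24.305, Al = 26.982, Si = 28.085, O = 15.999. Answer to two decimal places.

Formula mass = 584.945 g/mol.
5 Si → 5.0000 mol SiO2 per formula unit; M(SiO2) = 60.083, so SiO2 mass = 300.415 g.
300.415/584.945 × 100 = 51.36 wt%.

51.36 wt%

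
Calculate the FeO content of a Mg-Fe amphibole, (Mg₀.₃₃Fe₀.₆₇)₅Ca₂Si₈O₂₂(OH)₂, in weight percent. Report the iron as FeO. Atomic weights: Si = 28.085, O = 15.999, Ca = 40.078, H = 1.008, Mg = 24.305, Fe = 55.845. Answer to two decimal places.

Molar mass of (Mg₀.₃₃Fe₀.₆₇)₅Ca₂Si₈O₂₂(OH)₂ = 1.65*24.305 + 3.35*55.845 + 2*40.078 + 8*28.085 + 24*15.999 + 2*1.008 = 918.012 g/mol.
Each formula unit contains 3.35 Fe, equivalent to 3.35/1 = 3.3500 mol FeO.
M(FeO) = 1×55.845 + 1×15.999 = 71.844 g/mol.
Mass of FeO per formula unit = 3.3500 × 71.844 = 240.677 g.
FeO wt% = 240.677 / 918.012 × 100 = 26.22%.

26.22 wt%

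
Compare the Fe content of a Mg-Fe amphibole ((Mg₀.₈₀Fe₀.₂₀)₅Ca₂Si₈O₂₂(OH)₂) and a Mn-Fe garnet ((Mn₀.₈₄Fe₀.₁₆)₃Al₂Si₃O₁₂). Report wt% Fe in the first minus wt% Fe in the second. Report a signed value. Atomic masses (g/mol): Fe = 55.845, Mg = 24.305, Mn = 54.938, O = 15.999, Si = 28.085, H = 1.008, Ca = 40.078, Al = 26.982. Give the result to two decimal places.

1.21 percentage points

Fe in (Mg₀.₈₀Fe₀.₂₀)₅Ca₂Si₈O₂₂(OH)₂: molar mass 843.893 g/mol; 1×55.845 = 55.845 g → 6.62 wt%.
Fe in (Mn₀.₈₄Fe₀.₁₆)₃Al₂Si₃O₁₂: molar mass 495.456 g/mol; 0.48×55.845 = 26.806 g → 5.41 wt%.
Difference = 6.62 − 5.41 = 1.21 percentage points.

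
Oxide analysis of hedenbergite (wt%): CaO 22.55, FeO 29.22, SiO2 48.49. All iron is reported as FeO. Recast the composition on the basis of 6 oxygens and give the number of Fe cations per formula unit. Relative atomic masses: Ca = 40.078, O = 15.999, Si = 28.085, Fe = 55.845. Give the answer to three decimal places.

1.007 Fe apfu

CaO (M=56.077): mol = 0.40213; Ca = 0.40213, O = 0.40213.
FeO (M=71.844): mol = 0.40671; Fe = 0.40671, O = 0.40671.
SiO2 (M=60.083): mol = 0.80705; Si = 0.80705, O = 1.61410.
ΣO = 2.42294; factor = 6/ΣO = 2.47633.
Fe apfu = 0.40671 × 2.47633 = 1.007.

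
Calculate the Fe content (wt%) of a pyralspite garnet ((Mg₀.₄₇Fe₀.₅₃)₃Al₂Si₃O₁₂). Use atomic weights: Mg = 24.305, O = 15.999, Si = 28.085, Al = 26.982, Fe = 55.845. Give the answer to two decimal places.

M((Mg₀.₄₇Fe₀.₅₃)₃Al₂Si₃O₁₂) = 453.271 g/mol.
Fe contributes 1.59 × 55.845 = 88.794 g per mole.
88.794/453.271 = 0.1959 → 19.59%.

19.59 wt%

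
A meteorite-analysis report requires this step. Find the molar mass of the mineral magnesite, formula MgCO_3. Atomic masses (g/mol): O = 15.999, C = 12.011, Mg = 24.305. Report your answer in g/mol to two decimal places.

Mg: 1 × 24.305 = 24.3050
C: 1 × 12.011 = 12.0110
O: 3 × 15.999 = 47.9970
Summing the contributions gives the formula mass.

84.31 g/mol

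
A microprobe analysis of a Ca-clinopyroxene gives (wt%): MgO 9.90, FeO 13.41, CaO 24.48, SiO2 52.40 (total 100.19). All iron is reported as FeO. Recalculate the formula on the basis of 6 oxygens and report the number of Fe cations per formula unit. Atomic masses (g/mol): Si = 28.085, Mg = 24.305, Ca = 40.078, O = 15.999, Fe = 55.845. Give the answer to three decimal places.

MgO (M=40.304): mol = 0.24563; Mg = 0.24563, O = 0.24563.
FeO (M=71.844): mol = 0.18665; Fe = 0.18665, O = 0.18665.
CaO (M=56.077): mol = 0.43654; Ca = 0.43654, O = 0.43654.
SiO2 (M=60.083): mol = 0.87213; Si = 0.87213, O = 1.74426.
ΣO = 2.61308; factor = 6/ΣO = 2.29614.
Fe apfu = 0.18665 × 2.29614 = 0.429.

0.429 Fe apfu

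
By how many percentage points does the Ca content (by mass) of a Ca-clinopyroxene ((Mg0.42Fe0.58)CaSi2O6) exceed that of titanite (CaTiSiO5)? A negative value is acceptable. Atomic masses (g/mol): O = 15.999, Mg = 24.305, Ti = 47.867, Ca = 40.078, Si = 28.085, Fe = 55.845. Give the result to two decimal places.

-3.38 percentage points

First mineral: 40.078 g Ca in 234.840 g formula = 17.07 wt% Ca.
Second mineral: 40.078 g Ca in 196.025 g formula = 20.45 wt% Ca.
17.07% − 20.45% gives a difference of -3.38 percentage points.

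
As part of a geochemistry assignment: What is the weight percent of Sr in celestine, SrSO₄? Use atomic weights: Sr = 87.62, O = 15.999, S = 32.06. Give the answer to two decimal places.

Formula mass = 1×87.62 + 1×32.06 + 4×15.999 = 183.676 g/mol, of which 87.620 g is Sr.
So Sr makes up 87.620/183.676 = 0.4770 of the mass, i.e. 47.70%.

47.70 mass %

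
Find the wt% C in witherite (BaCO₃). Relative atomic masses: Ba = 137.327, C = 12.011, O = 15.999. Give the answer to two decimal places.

6.09 wt%

M(BaCO₃) = 197.335 g/mol.
C contributes 1 × 12.011 = 12.011 g per mole.
12.011/197.335 = 0.0609 → 6.09%.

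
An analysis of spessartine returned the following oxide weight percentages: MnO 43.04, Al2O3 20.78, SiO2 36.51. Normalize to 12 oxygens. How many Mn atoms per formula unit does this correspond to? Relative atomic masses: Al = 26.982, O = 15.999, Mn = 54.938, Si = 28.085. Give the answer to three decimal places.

43.04 wt% MnO ÷ 70.937 g/mol = 0.60674 mol, giving 0.60674 Mn and 0.60674 O.
20.78 wt% Al2O3 ÷ 101.961 g/mol = 0.20380 mol, giving 0.40760 Al and 0.61140 O.
36.51 wt% SiO2 ÷ 60.083 g/mol = 0.60766 mol, giving 0.60766 Si and 1.21532 O.
Oxygen sums to 2.43346; scaling by 12/2.43346 = 4.93125 puts the formula on 12 O.
Mn: 0.60674 × 4.93125 = 2.992 atoms per formula unit.

2.992 Mn apfu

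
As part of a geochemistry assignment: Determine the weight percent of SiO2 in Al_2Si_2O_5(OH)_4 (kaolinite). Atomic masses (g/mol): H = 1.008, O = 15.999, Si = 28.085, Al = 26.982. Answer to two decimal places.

46.55 wt%

M(Al_2Si_2O_5(OH)_4) = 258.157 g/mol; M(SiO2) = 60.083 g/mol.
Moles SiO2 per formula unit = 2 Si ÷ 1 = 2.0000.
SiO2 fraction = (2.0000 × 60.083) / 258.157 = 120.166/258.157 = 0.4655.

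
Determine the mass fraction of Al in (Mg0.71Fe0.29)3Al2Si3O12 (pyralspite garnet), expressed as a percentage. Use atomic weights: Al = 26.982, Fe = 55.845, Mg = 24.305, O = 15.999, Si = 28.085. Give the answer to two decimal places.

Molar mass of (Mg0.71Fe0.29)3Al2Si3O12: 2.13·24.305 + 0.87·55.845 + 2·26.982 + 3·28.085 + 12·15.999 = 430.562 g/mol.
Mass of Al per formula unit: 2 × 26.982 = 53.964 g.
Weight fraction Al = 53.964 / 430.562 = 0.1253.

12.53 weight percent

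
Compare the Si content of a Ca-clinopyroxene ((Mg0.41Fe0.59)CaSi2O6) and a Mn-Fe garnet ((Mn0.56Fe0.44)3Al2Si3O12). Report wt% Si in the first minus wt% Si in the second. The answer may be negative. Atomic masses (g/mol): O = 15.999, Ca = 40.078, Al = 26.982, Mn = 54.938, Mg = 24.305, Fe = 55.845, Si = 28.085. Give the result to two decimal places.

6.91 percentage points

Si in (Mg0.41Fe0.59)CaSi2O6: molar mass 235.156 g/mol; 2×28.085 = 56.170 g → 23.89 wt%.
Si in (Mn0.56Fe0.44)3Al2Si3O12: molar mass 496.218 g/mol; 3×28.085 = 84.255 g → 16.98 wt%.
Difference = 23.89 − 16.98 = 6.91 percentage points.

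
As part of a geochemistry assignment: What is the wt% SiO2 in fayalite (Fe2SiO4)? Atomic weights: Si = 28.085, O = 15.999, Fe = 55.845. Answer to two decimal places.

Molar mass of Fe2SiO4 = 2×55.845 + 1×28.085 + 4×15.999 = 203.771 g/mol.
Each formula unit contains 1 Si, equivalent to 1/1 = 1.0000 mol SiO2.
M(SiO2) = 1×28.085 + 2×15.999 = 60.083 g/mol.
Mass of SiO2 per formula unit = 1.0000 × 60.083 = 60.083 g.
SiO2 wt% = 60.083 / 203.771 × 100 = 29.49%.

29.49 wt%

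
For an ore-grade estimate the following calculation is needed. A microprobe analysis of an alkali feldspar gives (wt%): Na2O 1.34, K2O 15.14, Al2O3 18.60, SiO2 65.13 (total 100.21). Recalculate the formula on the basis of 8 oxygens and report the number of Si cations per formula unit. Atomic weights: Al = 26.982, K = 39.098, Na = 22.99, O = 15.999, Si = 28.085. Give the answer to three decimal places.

2.993 Si apfu

1.34 wt% Na2O ÷ 61.979 g/mol = 0.02162 mol, giving 0.04324 Na and 0.02162 O.
15.14 wt% K2O ÷ 94.195 g/mol = 0.16073 mol, giving 0.32146 K and 0.16073 O.
18.60 wt% Al2O3 ÷ 101.961 g/mol = 0.18242 mol, giving 0.36484 Al and 0.54726 O.
65.13 wt% SiO2 ÷ 60.083 g/mol = 1.08400 mol, giving 1.08400 Si and 2.16800 O.
Oxygen sums to 2.89761; scaling by 8/2.89761 = 2.76090 puts the formula on 8 O.
Si: 1.08400 × 2.76090 = 2.993 atoms per formula unit.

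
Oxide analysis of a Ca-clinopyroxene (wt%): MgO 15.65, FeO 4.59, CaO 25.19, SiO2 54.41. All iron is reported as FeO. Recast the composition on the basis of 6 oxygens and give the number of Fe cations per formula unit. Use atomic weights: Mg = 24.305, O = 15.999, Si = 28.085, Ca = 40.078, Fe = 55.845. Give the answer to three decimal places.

0.141 Fe apfu

MgO (M=40.304): mol = 0.38830; Mg = 0.38830, O = 0.38830.
FeO (M=71.844): mol = 0.06389; Fe = 0.06389, O = 0.06389.
CaO (M=56.077): mol = 0.44920; Ca = 0.44920, O = 0.44920.
SiO2 (M=60.083): mol = 0.90558; Si = 0.90558, O = 1.81116.
ΣO = 2.71255; factor = 6/ΣO = 2.21194.
Fe apfu = 0.06389 × 2.21194 = 0.141.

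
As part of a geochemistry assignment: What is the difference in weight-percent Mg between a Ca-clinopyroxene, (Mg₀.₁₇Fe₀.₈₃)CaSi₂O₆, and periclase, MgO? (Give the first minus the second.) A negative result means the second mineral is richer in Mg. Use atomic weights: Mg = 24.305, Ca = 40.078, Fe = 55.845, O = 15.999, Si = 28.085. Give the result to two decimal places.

-58.60 percentage points

First mineral: 4.132 g Mg in 242.725 g formula = 1.70 wt% Mg.
Second mineral: 24.305 g Mg in 40.304 g formula = 60.30 wt% Mg.
1.70% − 60.30% gives a difference of -58.60 percentage points.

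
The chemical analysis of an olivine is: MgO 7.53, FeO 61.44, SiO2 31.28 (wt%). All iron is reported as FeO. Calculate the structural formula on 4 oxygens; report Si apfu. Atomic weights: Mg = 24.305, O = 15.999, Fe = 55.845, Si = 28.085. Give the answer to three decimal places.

1.000 Si apfu

7.53 wt% MgO ÷ 40.304 g/mol = 0.18683 mol, giving 0.18683 Mg and 0.18683 O.
61.44 wt% FeO ÷ 71.844 g/mol = 0.85519 mol, giving 0.85519 Fe and 0.85519 O.
31.28 wt% SiO2 ÷ 60.083 g/mol = 0.52061 mol, giving 0.52061 Si and 1.04122 O.
Oxygen sums to 2.08324; scaling by 4/2.08324 = 1.92009 puts the formula on 4 O.
Si: 0.52061 × 1.92009 = 1.000 atoms per formula unit.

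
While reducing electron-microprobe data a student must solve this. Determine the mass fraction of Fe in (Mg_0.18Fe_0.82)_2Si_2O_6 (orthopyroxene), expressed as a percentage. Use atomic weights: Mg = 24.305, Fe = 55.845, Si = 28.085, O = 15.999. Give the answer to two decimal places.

36.27 weight percent

Molar mass of (Mg_0.18Fe_0.82)_2Si_2O_6: 0.36×24.305 + 1.64×55.845 + 2×28.085 + 6×15.999 = 252.500 g/mol.
Mass of Fe per formula unit: 1.64 × 55.845 = 91.586 g.
Weight fraction Fe = 91.586 / 252.500 = 0.3627.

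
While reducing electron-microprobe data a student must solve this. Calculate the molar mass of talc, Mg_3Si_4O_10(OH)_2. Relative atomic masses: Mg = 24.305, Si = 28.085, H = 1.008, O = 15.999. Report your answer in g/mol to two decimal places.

The formula mass is the sum 3×24.305 + 4×28.085 + 12×15.999 + 2×1.008.

379.26 g/mol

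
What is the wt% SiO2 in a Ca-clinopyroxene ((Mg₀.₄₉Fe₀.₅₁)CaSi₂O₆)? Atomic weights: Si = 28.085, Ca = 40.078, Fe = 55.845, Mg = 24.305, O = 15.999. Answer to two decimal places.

Formula mass = 232.632 g/mol.
2 Si → 2.0000 mol SiO2 per formula unit; M(SiO2) = 60.083, so SiO2 mass = 120.166 g.
120.166/232.632 × 100 = 51.65 wt%.

51.65 wt%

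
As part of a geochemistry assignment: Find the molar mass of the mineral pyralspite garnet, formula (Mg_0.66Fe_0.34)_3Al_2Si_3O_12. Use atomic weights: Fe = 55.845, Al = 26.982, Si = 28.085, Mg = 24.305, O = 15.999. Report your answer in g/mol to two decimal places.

435.29 g/mol

Mg: 1.98 × 24.305 = 48.1239
Fe: 1.02 × 55.845 = 56.9619
Al: 2 × 26.982 = 53.9640
Si: 3 × 28.085 = 84.2550
O: 12 × 15.999 = 191.9880
Summing the contributions gives the formula mass.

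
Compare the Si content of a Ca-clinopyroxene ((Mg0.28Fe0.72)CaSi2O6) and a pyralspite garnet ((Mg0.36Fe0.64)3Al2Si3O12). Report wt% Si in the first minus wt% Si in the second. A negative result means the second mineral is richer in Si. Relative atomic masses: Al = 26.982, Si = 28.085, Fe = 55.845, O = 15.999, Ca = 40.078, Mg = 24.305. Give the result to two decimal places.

First mineral: 56.170 g Si in 239.256 g formula = 23.48 wt% Si.
Second mineral: 84.255 g Si in 463.679 g formula = 18.17 wt% Si.
23.48% − 18.17% gives a difference of 5.31 percentage points.

5.31 percentage points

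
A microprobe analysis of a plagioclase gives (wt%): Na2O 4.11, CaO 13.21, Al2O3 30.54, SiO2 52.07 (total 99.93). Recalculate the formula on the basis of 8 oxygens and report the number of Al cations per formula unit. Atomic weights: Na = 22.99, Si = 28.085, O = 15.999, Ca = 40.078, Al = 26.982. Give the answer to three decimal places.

1.634 Al apfu

Na2O: 4.11/61.979 = 0.06631 mol → 0.13262 mol Na, 0.06631 mol O.
CaO: 13.21/56.077 = 0.23557 mol → 0.23557 mol Ca, 0.23557 mol O.
Al2O3: 30.54/101.961 = 0.29953 mol → 0.59906 mol Al, 0.89859 mol O.
SiO2: 52.07/60.083 = 0.86663 mol → 0.86663 mol Si, 1.73326 mol O.
Total oxygen = 2.93373 mol. Normalization factor = 8/2.93373 = 2.72690.
Al per 8 O = 0.59906 × 2.72690 = 1.634.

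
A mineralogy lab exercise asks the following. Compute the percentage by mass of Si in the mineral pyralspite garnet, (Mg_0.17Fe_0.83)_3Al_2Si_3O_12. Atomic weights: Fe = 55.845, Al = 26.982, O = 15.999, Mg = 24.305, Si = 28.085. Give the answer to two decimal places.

17.49 weight percent

M((Mg_0.17Fe_0.83)_3Al_2Si_3O_12) = 481.657 g/mol.
Si contributes 3 × 28.085 = 84.255 g per mole.
84.255/481.657 = 0.1749 → 17.49%.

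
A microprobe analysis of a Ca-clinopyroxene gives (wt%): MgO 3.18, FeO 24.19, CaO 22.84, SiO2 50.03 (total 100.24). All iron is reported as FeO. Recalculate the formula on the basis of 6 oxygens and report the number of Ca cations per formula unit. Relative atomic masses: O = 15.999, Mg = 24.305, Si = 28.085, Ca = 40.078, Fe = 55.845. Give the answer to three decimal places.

0.982 Ca apfu

3.18 wt% MgO ÷ 40.304 g/mol = 0.07890 mol, giving 0.07890 Mg and 0.07890 O.
24.19 wt% FeO ÷ 71.844 g/mol = 0.33670 mol, giving 0.33670 Fe and 0.33670 O.
22.84 wt% CaO ÷ 56.077 g/mol = 0.40730 mol, giving 0.40730 Ca and 0.40730 O.
50.03 wt% SiO2 ÷ 60.083 g/mol = 0.83268 mol, giving 0.83268 Si and 1.66536 O.
Oxygen sums to 2.48826; scaling by 6/2.48826 = 2.41132 puts the formula on 6 O.
Ca: 0.40730 × 2.41132 = 0.982 atoms per formula unit.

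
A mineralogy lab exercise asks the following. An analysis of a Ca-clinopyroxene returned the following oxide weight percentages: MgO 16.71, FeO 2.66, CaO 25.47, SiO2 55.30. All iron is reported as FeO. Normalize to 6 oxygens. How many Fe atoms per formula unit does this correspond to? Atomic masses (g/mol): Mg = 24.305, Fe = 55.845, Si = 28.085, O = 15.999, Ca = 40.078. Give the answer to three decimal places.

0.081 Fe apfu

MgO: 16.71/40.304 = 0.41460 mol → 0.41460 mol Mg, 0.41460 mol O.
FeO: 2.66/71.844 = 0.03702 mol → 0.03702 mol Fe, 0.03702 mol O.
CaO: 25.47/56.077 = 0.45420 mol → 0.45420 mol Ca, 0.45420 mol O.
SiO2: 55.30/60.083 = 0.92039 mol → 0.92039 mol Si, 1.84078 mol O.
Total oxygen = 2.74660 mol. Normalization factor = 6/2.74660 = 2.18452.
Fe per 6 O = 0.03702 × 2.18452 = 0.081.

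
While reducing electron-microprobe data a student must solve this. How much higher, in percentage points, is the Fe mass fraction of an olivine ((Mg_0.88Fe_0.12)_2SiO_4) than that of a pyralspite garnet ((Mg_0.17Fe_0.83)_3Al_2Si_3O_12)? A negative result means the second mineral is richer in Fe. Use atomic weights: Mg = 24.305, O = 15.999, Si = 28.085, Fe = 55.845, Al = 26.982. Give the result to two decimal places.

-19.83 percentage points

Fe in (Mg_0.88Fe_0.12)_2SiO_4: molar mass 148.261 g/mol; 0.24×55.845 = 13.403 g → 9.04 wt%.
Fe in (Mg_0.17Fe_0.83)_3Al_2Si_3O_12: molar mass 481.657 g/mol; 2.49×55.845 = 139.054 g → 28.87 wt%.
Difference = 9.04 − 28.87 = -19.83 percentage points.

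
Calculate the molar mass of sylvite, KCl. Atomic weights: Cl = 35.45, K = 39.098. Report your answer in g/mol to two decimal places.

74.55 g/mol

M = 1(39.098) + 1(35.45)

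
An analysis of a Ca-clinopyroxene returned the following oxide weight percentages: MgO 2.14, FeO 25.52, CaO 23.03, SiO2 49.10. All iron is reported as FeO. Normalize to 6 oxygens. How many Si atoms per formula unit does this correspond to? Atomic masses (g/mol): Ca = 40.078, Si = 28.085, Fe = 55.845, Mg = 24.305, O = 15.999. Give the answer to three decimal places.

1.999 Si apfu

MgO: 2.14/40.304 = 0.05310 mol → 0.05310 mol Mg, 0.05310 mol O.
FeO: 25.52/71.844 = 0.35521 mol → 0.35521 mol Fe, 0.35521 mol O.
CaO: 23.03/56.077 = 0.41069 mol → 0.41069 mol Ca, 0.41069 mol O.
SiO2: 49.10/60.083 = 0.81720 mol → 0.81720 mol Si, 1.63440 mol O.
Total oxygen = 2.45340 mol. Normalization factor = 6/2.45340 = 2.44559.
Si per 6 O = 0.81720 × 2.44559 = 1.999.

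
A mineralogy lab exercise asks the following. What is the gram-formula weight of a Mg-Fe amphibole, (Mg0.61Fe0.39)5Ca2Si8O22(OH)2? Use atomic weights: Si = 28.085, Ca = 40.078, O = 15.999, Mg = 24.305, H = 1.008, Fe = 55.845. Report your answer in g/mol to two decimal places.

M = 3.05*24.305 + 1.95*55.845 + 2*40.078 + 8*28.085 + 24*15.999 + 2*1.008

873.86 g/mol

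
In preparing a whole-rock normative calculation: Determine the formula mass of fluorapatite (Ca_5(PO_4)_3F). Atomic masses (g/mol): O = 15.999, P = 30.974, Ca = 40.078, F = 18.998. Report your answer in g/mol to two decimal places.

504.30 g/mol

Ca: 5 × 40.078 = 200.3900
P: 3 × 30.974 = 92.9220
O: 12 × 15.999 = 191.9880
F: 1 × 18.998 = 18.9980
Summing the contributions gives the formula mass.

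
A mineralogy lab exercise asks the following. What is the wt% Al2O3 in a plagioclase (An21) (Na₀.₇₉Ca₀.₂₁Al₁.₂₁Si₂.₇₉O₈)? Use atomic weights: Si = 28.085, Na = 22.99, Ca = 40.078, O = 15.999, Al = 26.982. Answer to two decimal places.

M(Na₀.₇₉Ca₀.₂₁Al₁.₂₁Si₂.₇₉O₈) = 265.576 g/mol; M(Al2O3) = 101.961 g/mol.
Moles Al2O3 per formula unit = 1.21 Al ÷ 2 = 0.6050.
Al2O3 fraction = (0.6050 × 101.961) / 265.576 = 61.686/265.576 = 0.2323.

23.23 wt%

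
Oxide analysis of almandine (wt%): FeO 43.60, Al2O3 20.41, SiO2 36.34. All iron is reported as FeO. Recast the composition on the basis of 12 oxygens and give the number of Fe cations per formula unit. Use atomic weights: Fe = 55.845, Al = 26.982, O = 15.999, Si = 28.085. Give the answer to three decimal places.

43.60 wt% FeO ÷ 71.844 g/mol = 0.60687 mol, giving 0.60687 Fe and 0.60687 O.
20.41 wt% Al2O3 ÷ 101.961 g/mol = 0.20017 mol, giving 0.40034 Al and 0.60051 O.
36.34 wt% SiO2 ÷ 60.083 g/mol = 0.60483 mol, giving 0.60483 Si and 1.20966 O.
Oxygen sums to 2.41704; scaling by 12/2.41704 = 4.96475 puts the formula on 12 O.
Fe: 0.60687 × 4.96475 = 3.013 atoms per formula unit.

3.013 Fe apfu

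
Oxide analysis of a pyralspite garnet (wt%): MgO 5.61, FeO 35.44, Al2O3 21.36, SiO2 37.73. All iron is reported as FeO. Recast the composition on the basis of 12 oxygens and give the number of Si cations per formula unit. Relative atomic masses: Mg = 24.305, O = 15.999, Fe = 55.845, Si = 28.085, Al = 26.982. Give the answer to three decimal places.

2.994 Si apfu

MgO (M=40.304): mol = 0.13919; Mg = 0.13919, O = 0.13919.
FeO (M=71.844): mol = 0.49329; Fe = 0.49329, O = 0.49329.
Al2O3 (M=101.961): mol = 0.20949; Al = 0.41898, O = 0.62847.
SiO2 (M=60.083): mol = 0.62796; Si = 0.62796, O = 1.25592.
ΣO = 2.51687; factor = 12/ΣO = 4.76783.
Si apfu = 0.62796 × 4.76783 = 2.994.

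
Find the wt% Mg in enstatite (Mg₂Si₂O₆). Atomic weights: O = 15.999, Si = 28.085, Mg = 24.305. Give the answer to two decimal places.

Formula mass = 2×24.305 + 2×28.085 + 6×15.999 = 200.774 g/mol, of which 48.610 g is Mg.
So Mg makes up 48.610/200.774 = 0.2421 of the mass, i.e. 24.21%.

24.21 weight percent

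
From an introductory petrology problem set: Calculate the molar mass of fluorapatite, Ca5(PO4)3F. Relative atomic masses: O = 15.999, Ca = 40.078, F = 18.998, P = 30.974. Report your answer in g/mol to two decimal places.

Ca: 5 × 40.078 = 200.3900
P: 3 × 30.974 = 92.9220
O: 12 × 15.999 = 191.9880
F: 1 × 18.998 = 18.9980
Summing the contributions gives the formula mass.

504.30 g/mol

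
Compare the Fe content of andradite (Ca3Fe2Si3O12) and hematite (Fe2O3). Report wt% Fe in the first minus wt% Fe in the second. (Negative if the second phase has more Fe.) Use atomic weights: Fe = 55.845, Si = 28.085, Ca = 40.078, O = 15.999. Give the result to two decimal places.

Fe in Ca3Fe2Si3O12: molar mass 508.167 g/mol; 2×55.845 = 111.690 g → 21.98 wt%.
Fe in Fe2O3: molar mass 159.687 g/mol; 2×55.845 = 111.690 g → 69.94 wt%.
Difference = 21.98 − 69.94 = -47.96 percentage points.

-47.96 percentage points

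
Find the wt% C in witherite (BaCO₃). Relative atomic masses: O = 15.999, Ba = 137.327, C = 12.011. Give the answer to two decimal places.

Formula mass = 1×137.327 + 1×12.011 + 3×15.999 = 197.335 g/mol, of which 12.011 g is C.
So C makes up 12.011/197.335 = 0.0609 of the mass, i.e. 6.09%.

6.09 mass %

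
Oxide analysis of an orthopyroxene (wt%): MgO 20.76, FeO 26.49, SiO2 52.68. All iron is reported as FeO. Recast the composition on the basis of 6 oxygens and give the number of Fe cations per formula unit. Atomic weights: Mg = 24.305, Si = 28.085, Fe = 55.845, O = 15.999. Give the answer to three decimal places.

0.839 Fe apfu

MgO: 20.76/40.304 = 0.51509 mol → 0.51509 mol Mg, 0.51509 mol O.
FeO: 26.49/71.844 = 0.36872 mol → 0.36872 mol Fe, 0.36872 mol O.
SiO2: 52.68/60.083 = 0.87679 mol → 0.87679 mol Si, 1.75358 mol O.
Total oxygen = 2.63739 mol. Normalization factor = 6/2.63739 = 2.27498.
Fe per 6 O = 0.36872 × 2.27498 = 0.839.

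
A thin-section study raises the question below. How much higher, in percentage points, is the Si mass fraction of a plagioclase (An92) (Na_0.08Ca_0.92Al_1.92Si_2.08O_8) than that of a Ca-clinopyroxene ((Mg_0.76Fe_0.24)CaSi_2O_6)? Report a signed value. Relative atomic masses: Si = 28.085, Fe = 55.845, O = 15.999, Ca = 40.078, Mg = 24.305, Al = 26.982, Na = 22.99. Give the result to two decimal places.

-3.97 percentage points

First mineral: 58.417 g Si in 276.925 g formula = 21.09 wt% Si.
Second mineral: 56.170 g Si in 224.117 g formula = 25.06 wt% Si.
21.09% − 25.06% gives a difference of -3.97 percentage points.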